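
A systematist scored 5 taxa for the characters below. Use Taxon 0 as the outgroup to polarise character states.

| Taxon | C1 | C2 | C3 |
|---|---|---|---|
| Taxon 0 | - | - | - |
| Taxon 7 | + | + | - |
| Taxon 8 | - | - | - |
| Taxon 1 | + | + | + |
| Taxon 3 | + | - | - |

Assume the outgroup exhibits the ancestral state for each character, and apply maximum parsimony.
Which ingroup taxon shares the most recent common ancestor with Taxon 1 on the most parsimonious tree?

Taxon 7

The outgroup has state '-' for every character, so '+' is the derived state throughout.
C1 (derived state '+') is shared by Taxon 1, Taxon 3, and Taxon 7 — a synapomorphy uniting that clade.
C2 (derived state '+') is shared by Taxon 1 and Taxon 7 — a synapomorphy uniting that clade.
C3 (derived state '+') is unique to Taxon 1 (autapomorphy; uninformative for grouping).
Most parsimonious ingroup topology: (((Taxon 7,Taxon 1),Taxon 3),Taxon 8).
Taxon 1 and Taxon 7 form a cherry on this tree, so they are sister taxa.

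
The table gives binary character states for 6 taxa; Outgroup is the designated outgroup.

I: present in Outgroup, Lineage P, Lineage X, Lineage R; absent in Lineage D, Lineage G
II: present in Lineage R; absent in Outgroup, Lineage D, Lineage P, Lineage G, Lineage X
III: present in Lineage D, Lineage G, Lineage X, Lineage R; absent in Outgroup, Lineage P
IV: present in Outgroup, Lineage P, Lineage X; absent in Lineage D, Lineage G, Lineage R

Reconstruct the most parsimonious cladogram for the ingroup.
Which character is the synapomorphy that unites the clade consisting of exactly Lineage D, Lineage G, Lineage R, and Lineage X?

Character polarity is set by the outgroup: the derived state is whichever differs from the outgroup's state, so for I, IV the derived state is 'absent', and for the remaining characters it is 'present'.
I (derived state 'absent') is shared by Lineage D and Lineage G — a synapomorphy uniting that clade.
II: derived state 'present' in Lineage R only — an autapomorphy, so it tells us nothing about relationships among taxa.
III: derived state 'present' in Lineage D, Lineage G, Lineage R, and Lineage X only — synapomorphy for {Lineage D, Lineage G, Lineage R, Lineage X}.
IV: derived state 'absent' in Lineage D, Lineage G, and Lineage R only — synapomorphy for {Lineage D, Lineage G, Lineage R}.
Most parsimonious ingroup topology: ((((Lineage D,Lineage G),Lineage R),Lineage X),Lineage P).
The clade {Lineage D, Lineage G, Lineage R, Lineage X} is supported by III: its derived state 'present' occurs in exactly those taxa and in no other taxon (including the outgroup).

III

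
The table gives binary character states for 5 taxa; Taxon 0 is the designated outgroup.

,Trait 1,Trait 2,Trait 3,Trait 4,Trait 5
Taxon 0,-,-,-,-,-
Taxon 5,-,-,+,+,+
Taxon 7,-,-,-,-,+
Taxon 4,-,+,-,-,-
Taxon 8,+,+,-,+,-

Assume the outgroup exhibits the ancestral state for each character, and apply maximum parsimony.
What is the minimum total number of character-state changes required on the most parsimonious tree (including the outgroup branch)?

6

The outgroup has state '-' for every character, so '+' is the derived state throughout.
Trait 1: derived state '+' in Taxon 8 only — an autapomorphy, so it tells us nothing about relationships among taxa.
Trait 2 (derived state '+') is shared by Taxon 4 and Taxon 8 — a synapomorphy uniting that clade.
Trait 3: derived state '+' in Taxon 5 only — an autapomorphy, so it tells us nothing about relationships among taxa.
Trait 4 groups Taxon 5 and Taxon 8, which is incompatible with the clades supported by the remaining characters; treating it as convergent (homoplasy) costs fewer steps than any alternative tree.
Trait 5 (derived state '+') is shared by Taxon 5 and Taxon 7 — a synapomorphy uniting that clade.
Most parsimonious ingroup topology: ((Taxon 5,Taxon 7),(Taxon 4,Taxon 8)).
Changes per character on this tree: Trait 1: 1; Trait 2: 1; Trait 3: 1; Trait 4: 2; Trait 5: 1.
Total = 6.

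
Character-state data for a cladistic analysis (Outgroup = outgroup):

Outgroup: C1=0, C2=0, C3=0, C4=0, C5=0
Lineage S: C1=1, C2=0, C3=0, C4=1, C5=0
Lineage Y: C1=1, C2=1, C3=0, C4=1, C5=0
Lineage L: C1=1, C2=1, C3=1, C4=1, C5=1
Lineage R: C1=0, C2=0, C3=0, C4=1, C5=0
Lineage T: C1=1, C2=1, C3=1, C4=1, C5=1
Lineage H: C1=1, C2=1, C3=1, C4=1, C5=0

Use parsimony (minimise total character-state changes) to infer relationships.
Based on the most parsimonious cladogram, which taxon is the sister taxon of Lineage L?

Lineage T

The outgroup has state '0' for every character, so '1' is the derived state throughout.
Only Lineage H, Lineage L, Lineage S, Lineage T, and Lineage Y show the derived state '1' for C1, supporting them as a clade.
Only Lineage H, Lineage L, Lineage T, and Lineage Y show the derived state '1' for C2, supporting them as a clade.
C3: derived state '1' in Lineage H, Lineage L, and Lineage T only — synapomorphy for {Lineage H, Lineage L, Lineage T}.
All ingroup taxa share the derived state '1' for C4; it defines the ingroup but does not resolve relationships within it.
C5: derived state '1' in Lineage L and Lineage T only — synapomorphy for {Lineage L, Lineage T}.
Most parsimonious ingroup topology: (((((Lineage L,Lineage T),Lineage H),Lineage Y),Lineage S),Lineage R).
Lineage L and Lineage T form a cherry on this tree, so they are sister taxa.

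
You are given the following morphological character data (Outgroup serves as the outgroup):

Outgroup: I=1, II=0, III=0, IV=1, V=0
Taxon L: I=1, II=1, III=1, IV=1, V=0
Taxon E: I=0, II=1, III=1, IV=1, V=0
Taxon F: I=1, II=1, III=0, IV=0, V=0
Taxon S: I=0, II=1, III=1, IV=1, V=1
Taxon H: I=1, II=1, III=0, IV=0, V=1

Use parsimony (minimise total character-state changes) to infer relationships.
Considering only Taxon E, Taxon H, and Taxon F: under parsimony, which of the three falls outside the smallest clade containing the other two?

Taxon E

Character polarity is set by the outgroup: the derived state is whichever differs from the outgroup's state, so for I, IV the derived state is '0', and for the remaining characters it is '1'.
I: derived state '0' in Taxon E and Taxon S only — synapomorphy for {Taxon E, Taxon S}.
All ingroup taxa share the derived state '1' for II; it defines the ingroup but does not resolve relationships within it.
III (derived state '1') is shared by Taxon E, Taxon L, and Taxon S — a synapomorphy uniting that clade.
Only Taxon F and Taxon H show the derived state '0' for IV, supporting them as a clade.
V (state '1') occurs in Taxon H and Taxon S but conflicts with the nesting implied by the other characters — most parsimoniously interpreted as homoplasy.
Most parsimonious ingroup topology: ((Taxon L,(Taxon E,Taxon S)),(Taxon F,Taxon H)).
Taxon H and Taxon F share a more recent common ancestor with each other than either does with Taxon E, so Taxon E is the least closely related of the three.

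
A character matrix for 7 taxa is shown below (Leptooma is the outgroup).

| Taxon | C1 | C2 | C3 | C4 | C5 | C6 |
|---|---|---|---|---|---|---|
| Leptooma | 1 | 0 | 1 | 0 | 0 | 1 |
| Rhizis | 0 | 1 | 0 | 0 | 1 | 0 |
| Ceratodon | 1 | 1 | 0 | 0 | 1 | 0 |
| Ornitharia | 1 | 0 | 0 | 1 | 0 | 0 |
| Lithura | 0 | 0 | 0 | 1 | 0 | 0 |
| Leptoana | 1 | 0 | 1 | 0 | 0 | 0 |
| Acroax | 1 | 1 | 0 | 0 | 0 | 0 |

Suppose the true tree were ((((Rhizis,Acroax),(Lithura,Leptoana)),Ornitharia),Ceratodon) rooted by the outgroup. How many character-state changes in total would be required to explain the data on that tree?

11

Map each character onto ((((Rhizis,Acroax),(Lithura,Leptoana)),Ornitharia),Ceratodon) (rooted by Leptooma) and count the minimum state changes it requires (Fitch parsimony):
C1: 2; C2: 2; C3: 2; C4: 2; C5: 2; C6: 1.
Total tree length = 11.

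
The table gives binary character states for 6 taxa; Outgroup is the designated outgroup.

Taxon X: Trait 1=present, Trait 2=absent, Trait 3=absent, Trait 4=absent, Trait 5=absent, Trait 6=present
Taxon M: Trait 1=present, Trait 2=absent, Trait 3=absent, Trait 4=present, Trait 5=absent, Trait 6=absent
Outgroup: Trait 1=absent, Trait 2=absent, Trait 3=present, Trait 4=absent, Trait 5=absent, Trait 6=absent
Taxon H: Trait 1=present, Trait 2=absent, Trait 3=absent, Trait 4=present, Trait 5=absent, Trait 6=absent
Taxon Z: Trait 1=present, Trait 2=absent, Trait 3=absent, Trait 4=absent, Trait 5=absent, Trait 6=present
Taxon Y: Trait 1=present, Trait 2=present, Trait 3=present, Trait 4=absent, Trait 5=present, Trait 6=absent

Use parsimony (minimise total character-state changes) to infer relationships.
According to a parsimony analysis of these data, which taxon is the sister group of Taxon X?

Character polarity is set by the outgroup: the derived state is whichever differs from the outgroup's state, so for Trait 3 the derived state is 'absent', and for the remaining characters it is 'present'.
All ingroup taxa share the derived state 'present' for Trait 1; it defines the ingroup but does not resolve relationships within it.
Trait 2 (derived state 'present') is unique to Taxon Y (autapomorphy; uninformative for grouping).
Only Taxon H, Taxon M, Taxon X, and Taxon Z show the derived state 'absent' for Trait 3, supporting them as a clade.
Trait 4: derived state 'present' in Taxon H and Taxon M only — synapomorphy for {Taxon H, Taxon M}.
Trait 5: derived state 'present' in Taxon Y only — an autapomorphy, so it tells us nothing about relationships among taxa.
Trait 6 (derived state 'present') is shared by Taxon X and Taxon Z — a synapomorphy uniting that clade.
Most parsimonious ingroup topology: (((Taxon X,Taxon Z),(Taxon M,Taxon H)),Taxon Y).
Taxon X and Taxon Z form a cherry on this tree, so they are sister taxa.

Taxon Z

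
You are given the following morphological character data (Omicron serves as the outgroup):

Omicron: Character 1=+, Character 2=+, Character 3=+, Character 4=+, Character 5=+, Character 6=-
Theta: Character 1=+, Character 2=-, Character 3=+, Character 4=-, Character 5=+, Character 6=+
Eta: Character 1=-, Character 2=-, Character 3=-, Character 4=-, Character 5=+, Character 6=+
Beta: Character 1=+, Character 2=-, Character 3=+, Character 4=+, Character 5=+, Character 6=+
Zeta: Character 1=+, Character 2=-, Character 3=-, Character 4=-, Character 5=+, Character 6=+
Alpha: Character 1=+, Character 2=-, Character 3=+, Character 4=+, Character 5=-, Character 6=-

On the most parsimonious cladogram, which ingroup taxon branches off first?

Character polarity is set by the outgroup: the derived state is whichever differs from the outgroup's state, so for Character 1, Character 2, Character 3, Character 4, Character 5 the derived state is '-', and for the remaining characters it is '+'.
Character 1: derived state '-' in Eta only — an autapomorphy, so it tells us nothing about relationships among taxa.
Character 2 (derived state '-') is shared by all ingroup taxa — unites the whole ingroup.
Character 3: derived state '-' in Eta and Zeta only — synapomorphy for {Eta, Zeta}.
Only Eta, Theta, and Zeta show the derived state '-' for Character 4, supporting them as a clade.
Character 5: derived state '-' in Alpha only — an autapomorphy, so it tells us nothing about relationships among taxa.
Character 6: derived state '+' in Beta, Eta, Theta, and Zeta only — synapomorphy for {Beta, Eta, Theta, Zeta}.
Most parsimonious ingroup topology: (((Theta,(Eta,Zeta)),Beta),Alpha).
Alpha is sister to the clade containing all other ingroup taxa, so it is the earliest-diverging (most basal) ingroup lineage.

Alpha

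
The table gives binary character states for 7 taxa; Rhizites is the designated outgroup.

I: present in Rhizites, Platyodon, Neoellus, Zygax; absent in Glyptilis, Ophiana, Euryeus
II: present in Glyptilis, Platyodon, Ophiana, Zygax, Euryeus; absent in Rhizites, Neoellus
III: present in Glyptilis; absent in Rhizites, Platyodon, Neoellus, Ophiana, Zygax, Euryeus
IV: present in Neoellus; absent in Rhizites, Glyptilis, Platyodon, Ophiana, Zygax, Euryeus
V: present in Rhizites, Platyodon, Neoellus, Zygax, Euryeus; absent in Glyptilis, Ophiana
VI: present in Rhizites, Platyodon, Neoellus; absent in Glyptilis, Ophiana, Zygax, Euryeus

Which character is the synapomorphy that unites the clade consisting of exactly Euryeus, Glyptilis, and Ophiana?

Character polarity is set by the outgroup: the derived state is whichever differs from the outgroup's state, so for I, V, VI the derived state is 'absent', and for the remaining characters it is 'present'.
I (derived state 'absent') is shared by Euryeus, Glyptilis, and Ophiana — a synapomorphy uniting that clade.
II: derived state 'present' in Euryeus, Glyptilis, Ophiana, Platyodon, and Zygax only — synapomorphy for {Euryeus, Glyptilis, Ophiana, Platyodon, Zygax}.
III: derived state 'present' in Glyptilis only — an autapomorphy, so it tells us nothing about relationships among taxa.
IV (derived state 'present') is unique to Neoellus (autapomorphy; uninformative for grouping).
Only Glyptilis and Ophiana show the derived state 'absent' for V, supporting them as a clade.
VI (derived state 'absent') is shared by Euryeus, Glyptilis, Ophiana, and Zygax — a synapomorphy uniting that clade.
Most parsimonious ingroup topology: (((((Glyptilis,Ophiana),Euryeus),Zygax),Platyodon),Neoellus).
The clade {Euryeus, Glyptilis, Ophiana} is supported by I: its derived state 'absent' occurs in exactly those taxa and in no other taxon (including the outgroup).

I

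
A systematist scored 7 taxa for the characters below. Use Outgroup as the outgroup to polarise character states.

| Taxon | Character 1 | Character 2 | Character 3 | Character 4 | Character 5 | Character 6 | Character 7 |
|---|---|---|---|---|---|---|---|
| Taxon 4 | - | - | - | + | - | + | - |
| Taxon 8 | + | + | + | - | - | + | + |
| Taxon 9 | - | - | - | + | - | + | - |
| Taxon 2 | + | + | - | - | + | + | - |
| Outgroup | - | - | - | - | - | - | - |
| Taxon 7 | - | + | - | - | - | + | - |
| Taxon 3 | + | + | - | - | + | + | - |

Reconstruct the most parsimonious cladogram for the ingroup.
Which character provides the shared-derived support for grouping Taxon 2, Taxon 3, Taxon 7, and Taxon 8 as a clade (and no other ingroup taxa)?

Character 2

The outgroup has state '-' for every character, so '+' is the derived state throughout.
Character 1: derived state '+' in Taxon 2, Taxon 3, and Taxon 8 only — synapomorphy for {Taxon 2, Taxon 3, Taxon 8}.
Only Taxon 2, Taxon 3, Taxon 7, and Taxon 8 show the derived state '+' for Character 2, supporting them as a clade.
Character 3: derived state '+' in Taxon 8 only — an autapomorphy, so it tells us nothing about relationships among taxa.
Character 4 (derived state '+') is shared by Taxon 4 and Taxon 9 — a synapomorphy uniting that clade.
Character 5: derived state '+' in Taxon 2 and Taxon 3 only — synapomorphy for {Taxon 2, Taxon 3}.
Character 6 (derived state '+') is shared by all ingroup taxa — unites the whole ingroup.
Character 7: derived state '+' in Taxon 8 only — an autapomorphy, so it tells us nothing about relationships among taxa.
Most parsimonious ingroup topology: ((((Taxon 2,Taxon 3),Taxon 8),Taxon 7),(Taxon 4,Taxon 9)).
The clade {Taxon 2, Taxon 3, Taxon 7, Taxon 8} is supported by Character 2: its derived state '+' occurs in exactly those taxa and in no other taxon (including the outgroup).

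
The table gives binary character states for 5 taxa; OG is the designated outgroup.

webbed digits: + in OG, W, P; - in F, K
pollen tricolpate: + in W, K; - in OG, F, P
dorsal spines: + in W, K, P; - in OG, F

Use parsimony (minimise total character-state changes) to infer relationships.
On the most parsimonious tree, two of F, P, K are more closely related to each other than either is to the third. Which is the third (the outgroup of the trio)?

F

Character polarity is set by the outgroup: the derived state is whichever differs from the outgroup's state, so for webbed digits the derived state is '-', and for the remaining characters it is '+'.
webbed digits (state '-') occurs in F and K but conflicts with the nesting implied by the other characters — most parsimoniously interpreted as homoplasy.
Only K and W show the derived state '+' for pollen tricolpate, supporting them as a clade.
dorsal spines: derived state '+' in K, P, and W only — synapomorphy for {K, P, W}.
Most parsimonious ingroup topology: (F,((W,K),P)).
K and P share a more recent common ancestor with each other than either does with F, so F is the least closely related of the three.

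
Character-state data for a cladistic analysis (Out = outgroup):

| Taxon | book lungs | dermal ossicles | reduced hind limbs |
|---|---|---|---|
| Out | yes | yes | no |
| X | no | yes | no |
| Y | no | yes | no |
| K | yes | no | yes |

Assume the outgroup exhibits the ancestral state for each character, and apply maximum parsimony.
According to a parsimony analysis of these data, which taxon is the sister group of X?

Character polarity is set by the outgroup: the derived state is whichever differs from the outgroup's state, so for book lungs, dermal ossicles the derived state is 'no', and for the remaining characters it is 'yes'.
book lungs (derived state 'no') is shared by X and Y — a synapomorphy uniting that clade.
dermal ossicles: derived state 'no' in K only — an autapomorphy, so it tells us nothing about relationships among taxa.
reduced hind limbs (derived state 'yes') is unique to K (autapomorphy; uninformative for grouping).
Most parsimonious ingroup topology: ((X,Y),K).
X and Y form a cherry on this tree, so they are sister taxa.

Y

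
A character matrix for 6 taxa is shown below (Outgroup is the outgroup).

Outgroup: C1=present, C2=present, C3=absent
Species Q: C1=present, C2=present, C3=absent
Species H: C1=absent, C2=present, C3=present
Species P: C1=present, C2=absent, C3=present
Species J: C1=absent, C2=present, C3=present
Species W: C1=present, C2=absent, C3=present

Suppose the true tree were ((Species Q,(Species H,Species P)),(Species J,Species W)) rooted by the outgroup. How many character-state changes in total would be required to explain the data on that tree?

Map each character onto ((Species Q,(Species H,Species P)),(Species J,Species W)) (rooted by Outgroup) and count the minimum state changes it requires (Fitch parsimony):
C1: 2; C2: 2; C3: 2.
Total tree length = 6.

6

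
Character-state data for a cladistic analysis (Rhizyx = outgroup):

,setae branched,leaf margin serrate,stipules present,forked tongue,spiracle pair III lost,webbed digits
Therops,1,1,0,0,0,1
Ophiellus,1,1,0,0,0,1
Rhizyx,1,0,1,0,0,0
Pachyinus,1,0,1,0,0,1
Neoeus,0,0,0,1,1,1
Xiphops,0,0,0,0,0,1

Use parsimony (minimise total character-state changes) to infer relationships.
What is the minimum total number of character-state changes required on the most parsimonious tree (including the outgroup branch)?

6

Character polarity is set by the outgroup: the derived state is whichever differs from the outgroup's state, so for setae branched, stipules present the derived state is '0', and for the remaining characters it is '1'.
Only Neoeus and Xiphops show the derived state '0' for setae branched, supporting them as a clade.
Only Ophiellus and Therops show the derived state '1' for leaf margin serrate, supporting them as a clade.
Only Neoeus, Ophiellus, Therops, and Xiphops show the derived state '0' for stipules present, supporting them as a clade.
forked tongue (derived state '1') is unique to Neoeus (autapomorphy; uninformative for grouping).
spiracle pair III lost: derived state '1' in Neoeus only — an autapomorphy, so it tells us nothing about relationships among taxa.
webbed digits (derived state '1') is shared by all ingroup taxa — unites the whole ingroup.
Most parsimonious ingroup topology: (((Ophiellus,Therops),(Neoeus,Xiphops)),Pachyinus).
Changes per character on this tree: setae branched: 1; leaf margin serrate: 1; stipules present: 1; forked tongue: 1; spiracle pair III lost: 1; webbed digits: 1.
Total = 6.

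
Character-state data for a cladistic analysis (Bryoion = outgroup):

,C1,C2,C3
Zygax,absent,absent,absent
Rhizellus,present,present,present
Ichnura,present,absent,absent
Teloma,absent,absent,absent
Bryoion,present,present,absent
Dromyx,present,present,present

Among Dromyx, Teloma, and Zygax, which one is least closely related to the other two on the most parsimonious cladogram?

Character polarity is set by the outgroup: the derived state is whichever differs from the outgroup's state, so for C1, C2 the derived state is 'absent', and for the remaining characters it is 'present'.
C1 (derived state 'absent') is shared by Teloma and Zygax — a synapomorphy uniting that clade.
Only Ichnura, Teloma, and Zygax show the derived state 'absent' for C2, supporting them as a clade.
C3: derived state 'present' in Dromyx and Rhizellus only — synapomorphy for {Dromyx, Rhizellus}.
Most parsimonious ingroup topology: ((Rhizellus,Dromyx),((Zygax,Teloma),Ichnura)).
Teloma and Zygax share a more recent common ancestor with each other than either does with Dromyx, so Dromyx is the least closely related of the three.

Dromyx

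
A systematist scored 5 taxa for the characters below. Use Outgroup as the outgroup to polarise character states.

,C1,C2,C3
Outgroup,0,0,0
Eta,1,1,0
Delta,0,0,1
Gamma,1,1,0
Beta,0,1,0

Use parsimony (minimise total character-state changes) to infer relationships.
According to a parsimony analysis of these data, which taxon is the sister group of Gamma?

Eta

The outgroup has state '0' for every character, so '1' is the derived state throughout.
C1: derived state '1' in Eta and Gamma only — synapomorphy for {Eta, Gamma}.
C2 (derived state '1') is shared by Beta, Eta, and Gamma — a synapomorphy uniting that clade.
C3: derived state '1' in Delta only — an autapomorphy, so it tells us nothing about relationships among taxa.
Most parsimonious ingroup topology: (((Eta,Gamma),Beta),Delta).
Gamma and Eta form a cherry on this tree, so they are sister taxa.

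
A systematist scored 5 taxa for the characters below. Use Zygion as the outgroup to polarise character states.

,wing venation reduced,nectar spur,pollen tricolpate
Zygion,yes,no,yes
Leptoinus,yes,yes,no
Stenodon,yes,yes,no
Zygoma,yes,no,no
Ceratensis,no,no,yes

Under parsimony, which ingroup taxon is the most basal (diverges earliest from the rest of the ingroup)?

Character polarity is set by the outgroup: the derived state is whichever differs from the outgroup's state, so for wing venation reduced, pollen tricolpate the derived state is 'no', and for the remaining characters it is 'yes'.
wing venation reduced (derived state 'no') is unique to Ceratensis (autapomorphy; uninformative for grouping).
nectar spur (derived state 'yes') is shared by Leptoinus and Stenodon — a synapomorphy uniting that clade.
pollen tricolpate (derived state 'no') is shared by Leptoinus, Stenodon, and Zygoma — a synapomorphy uniting that clade.
Most parsimonious ingroup topology: (((Leptoinus,Stenodon),Zygoma),Ceratensis).
Ceratensis is sister to the clade containing all other ingroup taxa, so it is the earliest-diverging (most basal) ingroup lineage.

Ceratensis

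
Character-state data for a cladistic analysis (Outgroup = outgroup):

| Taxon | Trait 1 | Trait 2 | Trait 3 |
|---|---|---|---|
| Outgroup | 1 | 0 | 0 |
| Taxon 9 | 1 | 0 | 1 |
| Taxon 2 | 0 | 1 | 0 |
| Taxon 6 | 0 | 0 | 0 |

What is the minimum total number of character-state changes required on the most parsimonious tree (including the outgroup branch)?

3

Character polarity is set by the outgroup: the derived state is whichever differs from the outgroup's state, so for Trait 1 the derived state is '0', and for the remaining characters it is '1'.
Trait 1 (derived state '0') is shared by Taxon 2 and Taxon 6 — a synapomorphy uniting that clade.
Trait 2 (derived state '1') is unique to Taxon 2 (autapomorphy; uninformative for grouping).
Trait 3: derived state '1' in Taxon 9 only — an autapomorphy, so it tells us nothing about relationships among taxa.
Most parsimonious ingroup topology: (Taxon 9,(Taxon 2,Taxon 6)).
Changes per character on this tree: Trait 1: 1; Trait 2: 1; Trait 3: 1.
Total = 3.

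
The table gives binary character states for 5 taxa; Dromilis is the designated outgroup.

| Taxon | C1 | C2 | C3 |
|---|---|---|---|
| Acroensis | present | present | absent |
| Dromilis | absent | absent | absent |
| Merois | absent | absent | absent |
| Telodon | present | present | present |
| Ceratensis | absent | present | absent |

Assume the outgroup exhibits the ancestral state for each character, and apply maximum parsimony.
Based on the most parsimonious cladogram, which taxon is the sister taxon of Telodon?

Acroensis

The outgroup has state 'absent' for every character, so 'present' is the derived state throughout.
C1 (derived state 'present') is shared by Acroensis and Telodon — a synapomorphy uniting that clade.
C2 (derived state 'present') is shared by Acroensis, Ceratensis, and Telodon — a synapomorphy uniting that clade.
C3 (derived state 'present') is unique to Telodon (autapomorphy; uninformative for grouping).
Most parsimonious ingroup topology: (((Acroensis,Telodon),Ceratensis),Merois).
Telodon and Acroensis form a cherry on this tree, so they are sister taxa.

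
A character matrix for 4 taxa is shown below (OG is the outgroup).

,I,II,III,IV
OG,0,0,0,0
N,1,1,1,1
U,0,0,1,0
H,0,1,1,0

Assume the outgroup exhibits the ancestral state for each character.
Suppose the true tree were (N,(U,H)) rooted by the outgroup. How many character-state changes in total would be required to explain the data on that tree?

5

Map each character onto (N,(U,H)) (rooted by OG) and count the minimum state changes it requires (Fitch parsimony):
I: 1; II: 2; III: 1; IV: 1.
Total tree length = 5.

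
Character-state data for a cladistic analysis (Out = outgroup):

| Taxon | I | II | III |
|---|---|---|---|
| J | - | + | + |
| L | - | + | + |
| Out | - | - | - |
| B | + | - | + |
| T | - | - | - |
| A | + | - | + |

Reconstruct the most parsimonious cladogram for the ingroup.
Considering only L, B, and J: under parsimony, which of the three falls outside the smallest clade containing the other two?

The outgroup has state '-' for every character, so '+' is the derived state throughout.
I (derived state '+') is shared by A and B — a synapomorphy uniting that clade.
Only J and L show the derived state '+' for II, supporting them as a clade.
III (derived state '+') is shared by A, B, J, and L — a synapomorphy uniting that clade.
Most parsimonious ingroup topology: (((L,J),(A,B)),T).
L and J share a more recent common ancestor with each other than either does with B, so B is the least closely related of the three.

B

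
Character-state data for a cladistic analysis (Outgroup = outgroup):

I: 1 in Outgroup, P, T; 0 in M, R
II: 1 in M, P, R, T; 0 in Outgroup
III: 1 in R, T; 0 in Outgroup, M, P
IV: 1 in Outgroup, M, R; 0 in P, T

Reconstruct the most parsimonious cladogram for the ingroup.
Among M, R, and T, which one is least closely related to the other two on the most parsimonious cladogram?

Character polarity is set by the outgroup: the derived state is whichever differs from the outgroup's state, so for I, IV the derived state is '0', and for the remaining characters it is '1'.
Only M and R show the derived state '0' for I, supporting them as a clade.
II (derived state '1') is shared by all ingroup taxa — unites the whole ingroup.
III (state '1') occurs in R and T but conflicts with the nesting implied by the other characters — most parsimoniously interpreted as homoplasy.
IV: derived state '0' in P and T only — synapomorphy for {P, T}.
Most parsimonious ingroup topology: ((M,R),(P,T)).
M and R share a more recent common ancestor with each other than either does with T, so T is the least closely related of the three.

T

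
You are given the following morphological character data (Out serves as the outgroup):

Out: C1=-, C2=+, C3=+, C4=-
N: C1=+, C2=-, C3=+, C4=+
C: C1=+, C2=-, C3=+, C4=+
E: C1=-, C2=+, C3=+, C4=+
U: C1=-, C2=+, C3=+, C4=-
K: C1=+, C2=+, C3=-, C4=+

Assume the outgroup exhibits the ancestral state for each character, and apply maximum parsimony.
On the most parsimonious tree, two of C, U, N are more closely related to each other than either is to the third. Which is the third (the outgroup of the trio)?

U

Character polarity is set by the outgroup: the derived state is whichever differs from the outgroup's state, so for C2, C3 the derived state is '-', and for the remaining characters it is '+'.
C1 (derived state '+') is shared by C, K, and N — a synapomorphy uniting that clade.
C2 (derived state '-') is shared by C and N — a synapomorphy uniting that clade.
C3 (derived state '-') is unique to K (autapomorphy; uninformative for grouping).
C4: derived state '+' in C, E, K, and N only — synapomorphy for {C, E, K, N}.
Most parsimonious ingroup topology: ((((N,C),K),E),U).
N and C share a more recent common ancestor with each other than either does with U, so U is the least closely related of the three.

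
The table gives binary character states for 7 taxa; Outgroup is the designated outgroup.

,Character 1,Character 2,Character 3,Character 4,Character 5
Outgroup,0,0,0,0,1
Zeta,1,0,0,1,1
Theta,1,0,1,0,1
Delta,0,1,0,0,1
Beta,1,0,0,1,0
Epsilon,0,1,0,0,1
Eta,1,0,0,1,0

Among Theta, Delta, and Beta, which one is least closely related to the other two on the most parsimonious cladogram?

Delta

Character polarity is set by the outgroup: the derived state is whichever differs from the outgroup's state, so for Character 5 the derived state is '0', and for the remaining characters it is '1'.
Character 1 (derived state '1') is shared by Beta, Eta, Theta, and Zeta — a synapomorphy uniting that clade.
Character 2 (derived state '1') is shared by Delta and Epsilon — a synapomorphy uniting that clade.
Character 3 (derived state '1') is unique to Theta (autapomorphy; uninformative for grouping).
Character 4 (derived state '1') is shared by Beta, Eta, and Zeta — a synapomorphy uniting that clade.
Character 5: derived state '0' in Beta and Eta only — synapomorphy for {Beta, Eta}.
Most parsimonious ingroup topology: (((Zeta,(Beta,Eta)),Theta),(Delta,Epsilon)).
Beta and Theta share a more recent common ancestor with each other than either does with Delta, so Delta is the least closely related of the three.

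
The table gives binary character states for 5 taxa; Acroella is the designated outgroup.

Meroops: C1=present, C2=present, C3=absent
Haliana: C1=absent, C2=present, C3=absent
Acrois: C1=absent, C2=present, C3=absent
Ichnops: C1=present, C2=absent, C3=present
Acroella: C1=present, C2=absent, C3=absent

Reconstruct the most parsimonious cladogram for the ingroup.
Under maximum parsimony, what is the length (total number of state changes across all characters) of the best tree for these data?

Character polarity is set by the outgroup: the derived state is whichever differs from the outgroup's state, so for C1 the derived state is 'absent', and for the remaining characters it is 'present'.
C1: derived state 'absent' in Acrois and Haliana only — synapomorphy for {Acrois, Haliana}.
C2: derived state 'present' in Acrois, Haliana, and Meroops only — synapomorphy for {Acrois, Haliana, Meroops}.
C3 (derived state 'present') is unique to Ichnops (autapomorphy; uninformative for grouping).
Most parsimonious ingroup topology: ((Meroops,(Haliana,Acrois)),Ichnops).
Changes per character on this tree: C1: 1; C2: 1; C3: 1.
Total = 3.

3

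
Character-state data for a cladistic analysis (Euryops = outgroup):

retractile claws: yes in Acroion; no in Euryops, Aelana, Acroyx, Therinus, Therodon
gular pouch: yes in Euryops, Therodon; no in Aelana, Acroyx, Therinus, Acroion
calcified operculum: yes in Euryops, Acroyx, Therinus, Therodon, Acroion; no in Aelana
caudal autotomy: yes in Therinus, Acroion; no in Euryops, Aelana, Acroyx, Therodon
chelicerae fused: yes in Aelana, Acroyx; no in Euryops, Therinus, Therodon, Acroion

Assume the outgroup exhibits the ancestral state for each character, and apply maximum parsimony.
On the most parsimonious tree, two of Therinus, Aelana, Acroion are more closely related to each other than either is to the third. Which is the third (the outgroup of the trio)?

Aelana

Character polarity is set by the outgroup: the derived state is whichever differs from the outgroup's state, so for gular pouch, calcified operculum the derived state is 'no', and for the remaining characters it is 'yes'.
retractile claws: derived state 'yes' in Acroion only — an autapomorphy, so it tells us nothing about relationships among taxa.
gular pouch: derived state 'no' in Acroion, Acroyx, Aelana, and Therinus only — synapomorphy for {Acroion, Acroyx, Aelana, Therinus}.
calcified operculum: derived state 'no' in Aelana only — an autapomorphy, so it tells us nothing about relationships among taxa.
caudal autotomy (derived state 'yes') is shared by Acroion and Therinus — a synapomorphy uniting that clade.
chelicerae fused: derived state 'yes' in Acroyx and Aelana only — synapomorphy for {Acroyx, Aelana}.
Most parsimonious ingroup topology: (((Aelana,Acroyx),(Therinus,Acroion)),Therodon).
Acroion and Therinus share a more recent common ancestor with each other than either does with Aelana, so Aelana is the least closely related of the three.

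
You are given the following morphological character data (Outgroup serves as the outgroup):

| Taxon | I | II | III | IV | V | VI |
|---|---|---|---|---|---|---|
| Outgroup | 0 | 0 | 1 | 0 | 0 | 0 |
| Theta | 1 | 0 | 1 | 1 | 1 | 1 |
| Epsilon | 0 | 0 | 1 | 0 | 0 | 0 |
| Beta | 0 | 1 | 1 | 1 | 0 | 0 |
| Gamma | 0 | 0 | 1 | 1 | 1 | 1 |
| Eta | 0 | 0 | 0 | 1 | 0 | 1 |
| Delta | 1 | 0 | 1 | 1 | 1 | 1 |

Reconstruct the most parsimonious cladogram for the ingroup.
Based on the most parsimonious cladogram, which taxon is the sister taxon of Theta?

Delta

Character polarity is set by the outgroup: the derived state is whichever differs from the outgroup's state, so for III the derived state is '0', and for the remaining characters it is '1'.
Only Delta and Theta show the derived state '1' for I, supporting them as a clade.
II: derived state '1' in Beta only — an autapomorphy, so it tells us nothing about relationships among taxa.
III: derived state '0' in Eta only — an autapomorphy, so it tells us nothing about relationships among taxa.
IV (derived state '1') is shared by Beta, Delta, Eta, Gamma, and Theta — a synapomorphy uniting that clade.
V: derived state '1' in Delta, Gamma, and Theta only — synapomorphy for {Delta, Gamma, Theta}.
VI (derived state '1') is shared by Delta, Eta, Gamma, and Theta — a synapomorphy uniting that clade.
Most parsimonious ingroup topology: (((((Theta,Delta),Gamma),Eta),Beta),Epsilon).
Theta and Delta form a cherry on this tree, so they are sister taxa.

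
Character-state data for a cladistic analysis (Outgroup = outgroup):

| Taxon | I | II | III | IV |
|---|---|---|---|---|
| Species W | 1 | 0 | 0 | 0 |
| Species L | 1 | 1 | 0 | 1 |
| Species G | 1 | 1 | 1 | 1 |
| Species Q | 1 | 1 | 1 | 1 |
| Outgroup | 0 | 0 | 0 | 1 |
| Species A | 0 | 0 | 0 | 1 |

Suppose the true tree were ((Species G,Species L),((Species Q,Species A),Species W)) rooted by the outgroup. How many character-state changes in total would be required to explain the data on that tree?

Map each character onto ((Species G,Species L),((Species Q,Species A),Species W)) (rooted by Outgroup) and count the minimum state changes it requires (Fitch parsimony):
I: 2; II: 2; III: 2; IV: 1.
Total tree length = 7.

7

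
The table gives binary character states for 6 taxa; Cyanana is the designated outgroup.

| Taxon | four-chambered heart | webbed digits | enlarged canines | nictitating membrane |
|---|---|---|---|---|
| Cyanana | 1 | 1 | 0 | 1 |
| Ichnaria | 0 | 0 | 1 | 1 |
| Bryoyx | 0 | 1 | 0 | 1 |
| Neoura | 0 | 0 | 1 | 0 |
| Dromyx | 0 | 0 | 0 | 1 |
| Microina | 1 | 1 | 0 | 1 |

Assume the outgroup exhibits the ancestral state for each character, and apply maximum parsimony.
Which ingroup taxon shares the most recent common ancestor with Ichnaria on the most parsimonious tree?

Neoura

Character polarity is set by the outgroup: the derived state is whichever differs from the outgroup's state, so for four-chambered heart, webbed digits, nictitating membrane the derived state is '0', and for the remaining characters it is '1'.
Only Bryoyx, Dromyx, Ichnaria, and Neoura show the derived state '0' for four-chambered heart, supporting them as a clade.
Only Dromyx, Ichnaria, and Neoura show the derived state '0' for webbed digits, supporting them as a clade.
enlarged canines (derived state '1') is shared by Ichnaria and Neoura — a synapomorphy uniting that clade.
nictitating membrane: derived state '0' in Neoura only — an autapomorphy, so it tells us nothing about relationships among taxa.
Most parsimonious ingroup topology: ((((Ichnaria,Neoura),Dromyx),Bryoyx),Microina).
Ichnaria and Neoura form a cherry on this tree, so they are sister taxa.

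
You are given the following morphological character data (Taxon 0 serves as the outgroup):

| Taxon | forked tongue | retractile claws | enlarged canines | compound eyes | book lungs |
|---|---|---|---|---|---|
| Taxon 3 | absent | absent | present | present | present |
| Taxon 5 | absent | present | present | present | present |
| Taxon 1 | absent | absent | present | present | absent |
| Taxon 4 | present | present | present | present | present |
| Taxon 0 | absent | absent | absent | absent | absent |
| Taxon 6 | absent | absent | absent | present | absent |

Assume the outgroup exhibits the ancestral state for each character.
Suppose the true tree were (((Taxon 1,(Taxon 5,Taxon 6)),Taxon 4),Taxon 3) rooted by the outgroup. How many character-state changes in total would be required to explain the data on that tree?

Map each character onto (((Taxon 1,(Taxon 5,Taxon 6)),Taxon 4),Taxon 3) (rooted by Taxon 0) and count the minimum state changes it requires (Fitch parsimony):
forked tongue: 1; retractile claws: 2; enlarged canines: 2; compound eyes: 1; book lungs: 3.
Total tree length = 9.

9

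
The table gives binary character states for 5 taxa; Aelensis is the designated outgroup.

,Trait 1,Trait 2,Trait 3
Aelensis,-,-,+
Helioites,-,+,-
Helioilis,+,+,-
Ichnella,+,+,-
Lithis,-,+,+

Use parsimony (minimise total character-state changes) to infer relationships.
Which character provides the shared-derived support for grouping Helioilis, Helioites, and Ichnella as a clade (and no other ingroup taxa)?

Trait 3

Character polarity is set by the outgroup: the derived state is whichever differs from the outgroup's state, so for Trait 3 the derived state is '-', and for the remaining characters it is '+'.
Trait 1: derived state '+' in Helioilis and Ichnella only — synapomorphy for {Helioilis, Ichnella}.
All ingroup taxa share the derived state '+' for Trait 2; it defines the ingroup but does not resolve relationships within it.
Only Helioilis, Helioites, and Ichnella show the derived state '-' for Trait 3, supporting them as a clade.
Most parsimonious ingroup topology: ((Helioites,(Helioilis,Ichnella)),Lithis).
The clade {Helioilis, Helioites, Ichnella} is supported by Trait 3: its derived state '-' occurs in exactly those taxa and in no other taxon (including the outgroup).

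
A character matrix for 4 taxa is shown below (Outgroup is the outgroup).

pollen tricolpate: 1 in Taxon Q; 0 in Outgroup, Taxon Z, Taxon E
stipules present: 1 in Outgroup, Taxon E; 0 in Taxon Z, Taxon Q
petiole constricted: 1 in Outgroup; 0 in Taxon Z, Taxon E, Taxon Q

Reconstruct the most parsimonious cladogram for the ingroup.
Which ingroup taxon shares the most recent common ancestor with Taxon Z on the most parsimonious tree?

Character polarity is set by the outgroup: the derived state is whichever differs from the outgroup's state, so for stipules present, petiole constricted the derived state is '0', and for the remaining characters it is '1'.
pollen tricolpate: derived state '1' in Taxon Q only — an autapomorphy, so it tells us nothing about relationships among taxa.
Only Taxon Q and Taxon Z show the derived state '0' for stipules present, supporting them as a clade.
All ingroup taxa share the derived state '0' for petiole constricted; it defines the ingroup but does not resolve relationships within it.
Most parsimonious ingroup topology: ((Taxon Q,Taxon Z),Taxon E).
Taxon Z and Taxon Q form a cherry on this tree, so they are sister taxa.

Taxon Q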